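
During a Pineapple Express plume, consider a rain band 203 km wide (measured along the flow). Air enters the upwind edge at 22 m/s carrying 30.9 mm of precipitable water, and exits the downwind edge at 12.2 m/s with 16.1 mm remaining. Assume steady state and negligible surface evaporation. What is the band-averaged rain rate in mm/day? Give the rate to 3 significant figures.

Column moisture flux per unit crosswind length is F = V × PW.
Inflow: F_in = 22 × 30.9 = 679.8 mm·m/s
Outflow: F_out = 12.2 × 16.1 = 196.42 mm·m/s
Steady-state rate R = (F_in − F_out)/L = (679.8 − 196.42) / 203000 m = 2.381e-03 mm/s.
R = 2.381e-03 × 3600 × 24 = 206 mm/day.

R ≈ 206 mm/day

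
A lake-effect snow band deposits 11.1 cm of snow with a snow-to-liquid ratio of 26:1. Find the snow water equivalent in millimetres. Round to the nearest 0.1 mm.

SWE = snow depth / ratio = 11.1 cm / 26 = 0.427 cm = 4.3 mm.

SWE ≈ 4.3 mm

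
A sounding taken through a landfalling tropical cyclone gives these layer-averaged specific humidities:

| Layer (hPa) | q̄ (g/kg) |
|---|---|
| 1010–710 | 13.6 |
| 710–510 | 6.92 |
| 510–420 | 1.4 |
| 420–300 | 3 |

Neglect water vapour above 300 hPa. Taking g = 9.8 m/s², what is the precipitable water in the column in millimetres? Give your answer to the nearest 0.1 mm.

Precipitable water is the column-integrated vapour mass per unit area: PW = (1/g) Σ q̄ Δp, with q in kg/kg and Δp in Pa (1 kg/m² of water = 1 mm).
Layer 1010–710 hPa: Δp = 300 hPa = 30000 Pa, q̄ = 0.0136 kg/kg → 0.0136 × 30000 / 9.8 = 41.63 mm
Layer 710–510 hPa: Δp = 200 hPa = 20000 Pa, q̄ = 0.00692 kg/kg → 0.00692 × 20000 / 9.8 = 14.12 mm
Layer 510–420 hPa: Δp = 90 hPa = 9000 Pa, q̄ = 0.0014 kg/kg → 0.0014 × 9000 / 9.8 = 1.29 mm
Layer 420–300 hPa: Δp = 120 hPa = 12000 Pa, q̄ = 0.003 kg/kg → 0.003 × 12000 / 9.8 = 3.67 mm
PW = 41.63 + 14.12 + 1.29 + 3.67 = 60.71 ≈ 60.7 mm.

PW ≈ 60.7 mm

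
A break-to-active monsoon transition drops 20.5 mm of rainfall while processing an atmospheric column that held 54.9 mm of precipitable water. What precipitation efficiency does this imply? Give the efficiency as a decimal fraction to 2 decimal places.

ε ≈ 0.37

ε = rainfall / PW = 20.5 / 54.9 = 0.37.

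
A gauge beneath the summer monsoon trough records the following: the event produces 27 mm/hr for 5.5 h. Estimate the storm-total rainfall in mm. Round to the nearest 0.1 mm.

Total = Σ Rᵢ Δtᵢ = 27 × 5.5
      = 148.5 = 148.5 mm.

total ≈ 148.5 mm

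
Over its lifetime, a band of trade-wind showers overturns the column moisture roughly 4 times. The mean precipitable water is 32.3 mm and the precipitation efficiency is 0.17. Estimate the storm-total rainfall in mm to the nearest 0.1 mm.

Each cycle deposits ε × PW = 0.17 × 32.3 = 5.491 mm.
Over 4 cycles: 4 × 5.491 = 22.0 mm.

rainfall ≈ 22.0 mm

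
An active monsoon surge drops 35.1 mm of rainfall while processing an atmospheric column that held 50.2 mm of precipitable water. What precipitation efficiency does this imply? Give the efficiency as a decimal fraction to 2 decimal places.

ε = rainfall / PW = 35.1 / 50.2 = 0.70.

ε ≈ 0.70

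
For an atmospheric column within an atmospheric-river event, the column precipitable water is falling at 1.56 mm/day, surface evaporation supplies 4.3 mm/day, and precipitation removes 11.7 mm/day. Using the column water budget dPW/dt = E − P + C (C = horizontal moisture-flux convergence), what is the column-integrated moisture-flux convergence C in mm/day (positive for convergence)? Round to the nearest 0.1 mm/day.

C ≈ 5.8 mm/day

dPW/dt = -1.56 mm/day.
C = dPW/dt − E + P = (-1.56) − 4.3 + 11.7 = 5.8 mm/day.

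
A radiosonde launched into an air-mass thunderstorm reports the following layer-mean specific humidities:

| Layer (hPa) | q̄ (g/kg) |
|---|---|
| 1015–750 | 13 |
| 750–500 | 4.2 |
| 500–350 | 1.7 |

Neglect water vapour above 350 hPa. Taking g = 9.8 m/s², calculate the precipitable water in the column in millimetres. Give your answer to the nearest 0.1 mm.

PW ≈ 48.5 mm

Precipitable water is the column-integrated vapour mass per unit area: PW = (1/g) Σ q̄ Δp, with q in kg/kg and Δp in Pa (1 kg/m² of water = 1 mm).
Layer 1015–750 hPa: Δp = 265 hPa = 26500 Pa, q̄ = 0.013 kg/kg → 0.013 × 26500 / 9.8 = 35.15 mm
Layer 750–500 hPa: Δp = 250 hPa = 25000 Pa, q̄ = 0.0042 kg/kg → 0.0042 × 25000 / 9.8 = 10.71 mm
Layer 500–350 hPa: Δp = 150 hPa = 15000 Pa, q̄ = 0.0017 kg/kg → 0.0017 × 15000 / 9.8 = 2.60 mm
PW = 35.15 + 10.71 + 2.60 = 48.46 ≈ 48.5 mm.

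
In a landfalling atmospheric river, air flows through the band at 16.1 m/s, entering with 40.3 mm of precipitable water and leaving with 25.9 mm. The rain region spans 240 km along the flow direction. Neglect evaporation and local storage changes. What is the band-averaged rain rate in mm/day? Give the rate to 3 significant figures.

R ≈ 83.5 mm/day

Column moisture flux per unit crosswind length is F = V × PW.
Inflow: F_in = 16.1 × 40.3 = 648.83 mm·m/s
Outflow: F_out = 16.1 × 25.9 = 416.99 mm·m/s
Steady-state rate R = (F_in − F_out)/L = (648.83 − 416.99) / 240000 m = 9.660e-04 mm/s.
R = 9.660e-04 × 3600 × 24 = 83.5 mm/day.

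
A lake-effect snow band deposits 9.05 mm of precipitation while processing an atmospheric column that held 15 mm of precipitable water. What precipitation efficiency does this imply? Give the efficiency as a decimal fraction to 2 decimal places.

ε ≈ 0.60

ε = precipitation / PW = 9.05 / 15 = 0.60.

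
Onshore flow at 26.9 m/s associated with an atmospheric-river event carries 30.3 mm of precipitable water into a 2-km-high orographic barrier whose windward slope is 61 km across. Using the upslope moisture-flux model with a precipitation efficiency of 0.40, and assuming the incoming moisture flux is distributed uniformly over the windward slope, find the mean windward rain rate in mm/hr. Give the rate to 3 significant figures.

R ≈ 19.2 mm/hr

Incoming column moisture flux per unit ridge length: F = V × PW = 26.9 × 30.3 = 815.07 mm·m/s.
Spread over the 61 km slope with efficiency ε = 0.40: R = ε·F/W = 0.40 × 815.07 / 61000 m = 5.345e-03 mm/s.
R = 5.345e-03 × 3600 = 19.2 mm/hr.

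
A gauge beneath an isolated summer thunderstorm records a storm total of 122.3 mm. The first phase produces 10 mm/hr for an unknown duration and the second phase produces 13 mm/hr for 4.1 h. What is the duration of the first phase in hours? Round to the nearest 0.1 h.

Known phases: 13 × 4.1 = 53.3 mm.
Remaining depth = 122.3 − 53.3 = 69 mm.
Duration = 69 / 10 = 6.9 h.

duration ≈ 6.9 h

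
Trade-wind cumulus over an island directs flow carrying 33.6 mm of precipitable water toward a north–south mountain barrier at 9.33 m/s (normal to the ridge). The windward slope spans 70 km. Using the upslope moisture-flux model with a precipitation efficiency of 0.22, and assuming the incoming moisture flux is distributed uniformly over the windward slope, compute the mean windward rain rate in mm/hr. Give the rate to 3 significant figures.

R ≈ 3.55 mm/hr

Incoming column moisture flux per unit ridge length: F = V × PW = 9.33 × 33.6 = 313.488 mm·m/s.
Spread over the 70 km slope with efficiency ε = 0.22: R = ε·F/W = 0.22 × 313.488 / 70000 m = 9.852e-04 mm/s.
R = 9.852e-04 × 3600 = 3.55 mm/hr.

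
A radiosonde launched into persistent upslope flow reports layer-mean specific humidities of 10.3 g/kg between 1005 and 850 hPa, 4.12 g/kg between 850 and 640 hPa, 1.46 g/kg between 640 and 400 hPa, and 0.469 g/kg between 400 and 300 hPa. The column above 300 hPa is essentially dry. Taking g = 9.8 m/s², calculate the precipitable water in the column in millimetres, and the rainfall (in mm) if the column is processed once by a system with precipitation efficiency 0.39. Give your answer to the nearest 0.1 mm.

PW ≈ 29.2 mm; rainfall ≈ 11.4 mm

Precipitable water is the column-integrated vapour mass per unit area: PW = (1/g) Σ q̄ Δp, with q in kg/kg and Δp in Pa (1 kg/m² of water = 1 mm).
Layer 1005–850 hPa: Δp = 155 hPa = 15500 Pa, q̄ = 0.0103 kg/kg → 0.0103 × 15500 / 9.8 = 16.29 mm
Layer 850–640 hPa: Δp = 210 hPa = 21000 Pa, q̄ = 0.00412 kg/kg → 0.00412 × 21000 / 9.8 = 8.83 mm
Layer 640–400 hPa: Δp = 240 hPa = 24000 Pa, q̄ = 0.00146 kg/kg → 0.00146 × 24000 / 9.8 = 3.58 mm
Layer 400–300 hPa: Δp = 100 hPa = 10000 Pa, q̄ = 0.000469 kg/kg → 0.000469 × 10000 / 9.8 = 0.48 mm
PW = 16.29 + 8.83 + 3.58 + 0.48 = 29.18 ≈ 29.2 mm.
Rainfall = ε × PW = 0.39 × 29.2 = 11.4 mm.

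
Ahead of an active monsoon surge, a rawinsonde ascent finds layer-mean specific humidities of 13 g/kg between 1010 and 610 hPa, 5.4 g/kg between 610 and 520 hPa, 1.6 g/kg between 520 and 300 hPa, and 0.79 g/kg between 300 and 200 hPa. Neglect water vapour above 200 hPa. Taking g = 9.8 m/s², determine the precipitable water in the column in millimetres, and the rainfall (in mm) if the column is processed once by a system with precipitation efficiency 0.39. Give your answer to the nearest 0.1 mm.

Precipitable water is the column-integrated vapour mass per unit area: PW = (1/g) Σ q̄ Δp, with q in kg/kg and Δp in Pa (1 kg/m² of water = 1 mm).
Layer 1010–610 hPa: Δp = 400 hPa = 40000 Pa, q̄ = 0.013 kg/kg → 0.013 × 40000 / 9.8 = 53.06 mm
Layer 610–520 hPa: Δp = 90 hPa = 9000 Pa, q̄ = 0.0054 kg/kg → 0.0054 × 9000 / 9.8 = 4.96 mm
Layer 520–300 hPa: Δp = 220 hPa = 22000 Pa, q̄ = 0.0016 kg/kg → 0.0016 × 22000 / 9.8 = 3.59 mm
Layer 300–200 hPa: Δp = 100 hPa = 10000 Pa, q̄ = 0.00079 kg/kg → 0.00079 × 10000 / 9.8 = 0.81 mm
PW = 53.06 + 4.96 + 3.59 + 0.81 = 62.42 ≈ 62.4 mm.
Rainfall = ε × PW = 0.39 × 62.4 = 24.3 mm.

PW ≈ 62.4 mm; rainfall ≈ 24.3 mm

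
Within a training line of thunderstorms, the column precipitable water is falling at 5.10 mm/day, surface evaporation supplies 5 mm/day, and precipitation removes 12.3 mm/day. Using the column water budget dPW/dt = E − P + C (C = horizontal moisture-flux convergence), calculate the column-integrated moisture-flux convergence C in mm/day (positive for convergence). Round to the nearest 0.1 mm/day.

C ≈ 2.2 mm/day

dPW/dt = -5.10 mm/day.
C = dPW/dt − E + P = (-5.10) − 5 + 12.3 = 2.2 mm/day.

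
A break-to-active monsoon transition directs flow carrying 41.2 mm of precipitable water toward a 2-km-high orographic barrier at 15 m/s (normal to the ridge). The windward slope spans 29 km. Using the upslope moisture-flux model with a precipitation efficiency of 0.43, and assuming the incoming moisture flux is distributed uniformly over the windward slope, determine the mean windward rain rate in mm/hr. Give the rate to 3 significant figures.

R ≈ 33.0 mm/hr

Incoming column moisture flux per unit ridge length: F = V × PW = 15 × 41.2 = 618 mm·m/s.
Spread over the 29 km slope with efficiency ε = 0.43: R = ε·F/W = 0.43 × 618 / 29000 m = 9.163e-03 mm/s.
R = 9.163e-03 × 3600 = 33.0 mm/hr.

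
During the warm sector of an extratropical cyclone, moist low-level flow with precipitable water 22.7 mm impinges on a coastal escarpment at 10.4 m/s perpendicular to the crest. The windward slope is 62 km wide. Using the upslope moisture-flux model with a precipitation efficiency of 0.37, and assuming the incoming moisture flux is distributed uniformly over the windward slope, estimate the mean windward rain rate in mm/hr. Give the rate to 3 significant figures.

Incoming column moisture flux per unit ridge length: F = V × PW = 10.4 × 22.7 = 236.08 mm·m/s.
Spread over the 62 km slope with efficiency ε = 0.37: R = ε·F/W = 0.37 × 236.08 / 62000 m = 1.409e-03 mm/s.
R = 1.409e-03 × 3600 = 5.07 mm/hr.

R ≈ 5.07 mm/hr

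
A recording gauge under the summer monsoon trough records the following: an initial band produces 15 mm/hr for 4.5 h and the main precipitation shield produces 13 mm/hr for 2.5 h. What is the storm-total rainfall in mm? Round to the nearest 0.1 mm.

total ≈ 100.0 mm

Total = Σ Rᵢ Δtᵢ = 15 × 4.5 + 13 × 2.5
      = 67.5 + 32.5 = 100.0 mm.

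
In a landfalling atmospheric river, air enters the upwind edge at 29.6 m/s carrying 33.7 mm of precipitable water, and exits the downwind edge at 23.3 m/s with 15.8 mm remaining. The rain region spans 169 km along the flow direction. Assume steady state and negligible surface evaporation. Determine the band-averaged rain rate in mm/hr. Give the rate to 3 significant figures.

R ≈ 13.4 mm/hr

Column moisture flux per unit crosswind length is F = V × PW.
Inflow: F_in = 29.6 × 33.7 = 997.52 mm·m/s
Outflow: F_out = 23.3 × 15.8 = 368.14 mm·m/s
Steady-state rate R = (F_in − F_out)/L = (997.52 − 368.14) / 169000 m = 3.724e-03 mm/s.
R = 3.724e-03 × 3600 = 13.4 mm/hr.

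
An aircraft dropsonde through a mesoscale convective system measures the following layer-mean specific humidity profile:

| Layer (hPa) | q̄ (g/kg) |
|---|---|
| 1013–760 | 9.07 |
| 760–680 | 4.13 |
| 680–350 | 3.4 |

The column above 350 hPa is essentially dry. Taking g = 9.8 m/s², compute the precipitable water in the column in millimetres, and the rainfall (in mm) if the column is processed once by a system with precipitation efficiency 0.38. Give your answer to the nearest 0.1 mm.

Precipitable water is the column-integrated vapour mass per unit area: PW = (1/g) Σ q̄ Δp, with q in kg/kg and Δp in Pa (1 kg/m² of water = 1 mm).
Layer 1013–760 hPa: Δp = 253 hPa = 25300 Pa, q̄ = 0.00907 kg/kg → 0.00907 × 25300 / 9.8 = 23.42 mm
Layer 760–680 hPa: Δp = 80 hPa = 8000 Pa, q̄ = 0.00413 kg/kg → 0.00413 × 8000 / 9.8 = 3.37 mm
Layer 680–350 hPa: Δp = 330 hPa = 33000 Pa, q̄ = 0.0034 kg/kg → 0.0034 × 33000 / 9.8 = 11.45 mm
PW = 23.42 + 3.37 + 11.45 = 38.24 ≈ 38.2 mm.
Rainfall = ε × PW = 0.38 × 38.2 = 14.5 mm.

PW ≈ 38.2 mm; rainfall ≈ 14.5 mm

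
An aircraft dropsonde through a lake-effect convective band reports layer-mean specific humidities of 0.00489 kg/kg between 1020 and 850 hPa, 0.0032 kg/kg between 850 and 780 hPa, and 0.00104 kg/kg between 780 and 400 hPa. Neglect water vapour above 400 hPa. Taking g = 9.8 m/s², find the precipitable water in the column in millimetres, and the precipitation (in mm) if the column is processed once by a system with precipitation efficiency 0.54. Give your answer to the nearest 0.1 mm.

PW ≈ 14.8 mm; precipitation ≈ 8.0 mm

Precipitable water is the column-integrated vapour mass per unit area: PW = (1/g) Σ q̄ Δp, with q in kg/kg and Δp in Pa (1 kg/m² of water = 1 mm).
Layer 1020–850 hPa: Δp = 170 hPa = 17000 Pa, q̄ = 0.00489 kg/kg → 0.00489 × 17000 / 9.8 = 8.48 mm
Layer 850–780 hPa: Δp = 70 hPa = 7000 Pa, q̄ = 0.0032 kg/kg → 0.0032 × 7000 / 9.8 = 2.29 mm
Layer 780–400 hPa: Δp = 380 hPa = 38000 Pa, q̄ = 0.00104 kg/kg → 0.00104 × 38000 / 9.8 = 4.03 mm
PW = 8.48 + 2.29 + 4.03 = 14.80 ≈ 14.8 mm.
Precipitation = ε × PW = 0.54 × 14.8 = 8.0 mm.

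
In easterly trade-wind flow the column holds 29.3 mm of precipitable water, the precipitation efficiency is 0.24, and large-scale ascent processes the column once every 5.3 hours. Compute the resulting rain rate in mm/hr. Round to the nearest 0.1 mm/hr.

Each overturning extracts ε × PW = 0.24 × 29.3 = 7.032 mm.
Rate = ε·PW / τ = 7.032 / 5.3 h = 1.3 mm/hr.

R ≈ 1.3 mm/hr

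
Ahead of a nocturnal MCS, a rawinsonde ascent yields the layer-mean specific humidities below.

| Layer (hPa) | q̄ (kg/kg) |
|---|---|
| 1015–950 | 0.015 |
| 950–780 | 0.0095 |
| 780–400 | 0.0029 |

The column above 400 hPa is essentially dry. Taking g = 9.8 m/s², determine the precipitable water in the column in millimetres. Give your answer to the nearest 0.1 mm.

PW ≈ 37.7 mm

Precipitable water is the column-integrated vapour mass per unit area: PW = (1/g) Σ q̄ Δp, with q in kg/kg and Δp in Pa (1 kg/m² of water = 1 mm).
Layer 1015–950 hPa: Δp = 65 hPa = 6500 Pa, q̄ = 0.015 kg/kg → 0.015 × 6500 / 9.8 = 9.95 mm
Layer 950–780 hPa: Δp = 170 hPa = 17000 Pa, q̄ = 0.0095 kg/kg → 0.0095 × 17000 / 9.8 = 16.48 mm
Layer 780–400 hPa: Δp = 380 hPa = 38000 Pa, q̄ = 0.0029 kg/kg → 0.0029 × 38000 / 9.8 = 11.24 mm
PW = 9.95 + 16.48 + 11.24 = 37.67 ≈ 37.7 mm.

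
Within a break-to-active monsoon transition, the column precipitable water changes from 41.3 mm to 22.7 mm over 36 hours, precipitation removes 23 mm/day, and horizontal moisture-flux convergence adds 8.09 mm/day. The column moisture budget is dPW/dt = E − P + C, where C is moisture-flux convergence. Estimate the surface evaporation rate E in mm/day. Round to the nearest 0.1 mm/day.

E ≈ 2.5 mm/day

dPW/dt = (22.7 − 41.3) mm / (36/24 day) = -12.400 mm/day.
E = dPW/dt + P − C = (-12.400) + 23 − (8.09) = 2.5 mm/day.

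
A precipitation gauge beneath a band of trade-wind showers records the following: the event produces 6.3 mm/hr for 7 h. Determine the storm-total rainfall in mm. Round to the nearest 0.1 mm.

total ≈ 44.1 mm

Total = Σ Rᵢ Δtᵢ = 6.3 × 7
      = 44.1 = 44.1 mm.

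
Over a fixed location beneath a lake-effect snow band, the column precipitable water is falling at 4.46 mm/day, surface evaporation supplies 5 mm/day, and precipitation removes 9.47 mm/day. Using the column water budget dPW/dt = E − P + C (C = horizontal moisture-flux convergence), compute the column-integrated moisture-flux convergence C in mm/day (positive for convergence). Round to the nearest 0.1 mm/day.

C ≈ 0.0 mm/day

dPW/dt = -4.46 mm/day.
C = dPW/dt − E + P = (-4.46) − 5 + 9.47 = 0.0 mm/day.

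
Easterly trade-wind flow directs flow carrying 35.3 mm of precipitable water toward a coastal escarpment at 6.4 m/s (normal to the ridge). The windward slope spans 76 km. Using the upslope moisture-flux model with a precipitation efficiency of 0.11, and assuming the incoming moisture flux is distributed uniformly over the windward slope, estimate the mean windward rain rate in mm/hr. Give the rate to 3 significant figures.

Incoming column moisture flux per unit ridge length: F = V × PW = 6.4 × 35.3 = 225.92 mm·m/s.
Spread over the 76 km slope with efficiency ε = 0.11: R = ε·F/W = 0.11 × 225.92 / 76000 m = 3.270e-04 mm/s.
R = 3.270e-04 × 3600 = 1.18 mm/hr.

R ≈ 1.18 mm/hr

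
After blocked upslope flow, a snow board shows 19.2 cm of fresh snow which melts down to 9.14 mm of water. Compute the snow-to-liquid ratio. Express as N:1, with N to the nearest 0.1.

ratio ≈ 21.0

Ratio = snow depth / SWE = 192 mm / 9.14 mm = 21.0, i.e. 21.0:1.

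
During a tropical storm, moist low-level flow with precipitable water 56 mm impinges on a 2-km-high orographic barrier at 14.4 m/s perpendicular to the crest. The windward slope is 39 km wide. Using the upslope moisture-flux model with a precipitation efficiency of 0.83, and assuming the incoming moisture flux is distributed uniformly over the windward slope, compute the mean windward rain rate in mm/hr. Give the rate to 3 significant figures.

Incoming column moisture flux per unit ridge length: F = V × PW = 14.4 × 56 = 806.4 mm·m/s.
Spread over the 39 km slope with efficiency ε = 0.83: R = ε·F/W = 0.83 × 806.4 / 39000 m = 1.716e-02 mm/s.
R = 1.716e-02 × 3600 = 61.8 mm/hr.

R ≈ 61.8 mm/hr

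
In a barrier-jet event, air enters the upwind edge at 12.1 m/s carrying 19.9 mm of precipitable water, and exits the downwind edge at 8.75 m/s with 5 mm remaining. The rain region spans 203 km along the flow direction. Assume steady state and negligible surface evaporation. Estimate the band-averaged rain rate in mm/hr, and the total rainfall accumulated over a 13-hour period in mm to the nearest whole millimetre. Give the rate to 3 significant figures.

Column moisture flux per unit crosswind length is F = V × PW.
Inflow: F_in = 12.1 × 19.9 = 240.79 mm·m/s
Outflow: F_out = 8.75 × 5 = 43.75 mm·m/s
Steady-state rate R = (F_in − F_out)/L = (240.79 − 43.75) / 203000 m = 9.706e-04 mm/s.
R = 9.706e-04 × 3600 = 3.49 mm/hr.
Over 13 h: total = 3.49 × 13 = 45.37 ≈ 45 mm.

R ≈ 3.49 mm/hr; total ≈ 45 mm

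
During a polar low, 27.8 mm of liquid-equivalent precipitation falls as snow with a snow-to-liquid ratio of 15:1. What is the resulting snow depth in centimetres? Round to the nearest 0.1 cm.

Snow depth = liquid × ratio = 27.8 mm × 15 = 417 mm = 41.7 cm.

snow depth ≈ 41.7 cm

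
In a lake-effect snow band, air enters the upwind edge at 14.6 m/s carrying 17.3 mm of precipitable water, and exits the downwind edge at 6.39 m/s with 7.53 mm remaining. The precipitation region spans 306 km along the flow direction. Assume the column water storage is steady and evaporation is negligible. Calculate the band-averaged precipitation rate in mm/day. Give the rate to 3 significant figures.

Column moisture flux per unit crosswind length is F = V × PW.
Inflow: F_in = 14.6 × 17.3 = 252.58 mm·m/s
Outflow: F_out = 6.39 × 7.53 = 48.1167 mm·m/s
Steady-state rate R = (F_in − F_out)/L = (252.58 − 48.1167) / 306000 m = 6.682e-04 mm/s.
R = 6.682e-04 × 3600 × 24 = 57.7 mm/day.

R ≈ 57.7 mm/day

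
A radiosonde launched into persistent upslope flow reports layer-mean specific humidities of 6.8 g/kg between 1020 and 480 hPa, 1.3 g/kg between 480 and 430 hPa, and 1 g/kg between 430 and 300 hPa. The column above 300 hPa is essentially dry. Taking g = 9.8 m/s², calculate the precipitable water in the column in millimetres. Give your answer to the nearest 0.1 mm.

Precipitable water is the column-integrated vapour mass per unit area: PW = (1/g) Σ q̄ Δp, with q in kg/kg and Δp in Pa (1 kg/m² of water = 1 mm).
Layer 1020–480 hPa: Δp = 540 hPa = 54000 Pa, q̄ = 0.0068 kg/kg → 0.0068 × 54000 / 9.8 = 37.47 mm
Layer 480–430 hPa: Δp = 50 hPa = 5000 Pa, q̄ = 0.0013 kg/kg → 0.0013 × 5000 / 9.8 = 0.66 mm
Layer 430–300 hPa: Δp = 130 hPa = 13000 Pa, q̄ = 0.001 kg/kg → 0.001 × 13000 / 9.8 = 1.33 mm
PW = 37.47 + 0.66 + 1.33 = 39.46 ≈ 39.5 mm.

PW ≈ 39.5 mm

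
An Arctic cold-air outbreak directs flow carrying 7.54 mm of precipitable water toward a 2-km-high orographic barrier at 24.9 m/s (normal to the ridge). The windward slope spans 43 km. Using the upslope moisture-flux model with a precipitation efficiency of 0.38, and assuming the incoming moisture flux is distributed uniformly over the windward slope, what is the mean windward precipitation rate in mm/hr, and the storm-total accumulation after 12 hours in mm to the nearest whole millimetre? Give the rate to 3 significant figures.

Incoming column moisture flux per unit ridge length: F = V × PW = 24.9 × 7.54 = 187.746 mm·m/s.
Spread over the 43 km slope with efficiency ε = 0.38: R = ε·F/W = 0.38 × 187.746 / 43000 m = 1.659e-03 mm/s.
R = 1.659e-03 × 3600 = 5.97 mm/hr.
Over 12 h: total = 5.97 × 12 = 71.64 ≈ 72 mm.

R ≈ 5.97 mm/hr; total ≈ 72 mm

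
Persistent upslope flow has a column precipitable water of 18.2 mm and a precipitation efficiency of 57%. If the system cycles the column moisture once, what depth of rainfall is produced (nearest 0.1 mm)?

rainfall ≈ 10.4 mm

Rainfall = ε × PW = 0.57 × 18.2 = 10.4 mm.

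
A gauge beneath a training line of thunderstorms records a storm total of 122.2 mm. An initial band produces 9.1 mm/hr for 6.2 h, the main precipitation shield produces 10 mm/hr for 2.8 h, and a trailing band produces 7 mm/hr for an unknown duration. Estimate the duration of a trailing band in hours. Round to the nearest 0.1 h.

Known phases: 9.1 × 6.2 + 10 × 2.8 = 56.42 + 28 = 84.42 mm.
Remaining depth = 122.2 − 84.42 = 37.78 mm.
Duration = 37.78 / 7 = 5.4 h.

duration ≈ 5.4 h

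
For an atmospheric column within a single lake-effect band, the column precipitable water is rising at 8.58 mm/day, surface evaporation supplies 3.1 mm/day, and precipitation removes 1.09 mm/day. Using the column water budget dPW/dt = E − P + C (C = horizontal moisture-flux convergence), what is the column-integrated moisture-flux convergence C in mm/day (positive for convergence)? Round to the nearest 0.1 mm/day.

dPW/dt = +8.58 mm/day.
C = dPW/dt − E + P = (+8.58) − 3.1 + 1.09 = 6.6 mm/day.

C ≈ 6.6 mm/day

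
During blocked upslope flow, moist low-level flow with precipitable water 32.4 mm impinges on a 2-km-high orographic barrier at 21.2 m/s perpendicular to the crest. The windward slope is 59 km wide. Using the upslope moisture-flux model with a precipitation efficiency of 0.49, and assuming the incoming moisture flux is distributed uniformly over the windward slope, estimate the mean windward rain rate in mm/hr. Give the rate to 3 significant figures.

Incoming column moisture flux per unit ridge length: F = V × PW = 21.2 × 32.4 = 686.88 mm·m/s.
Spread over the 59 km slope with efficiency ε = 0.49: R = ε·F/W = 0.49 × 686.88 / 59000 m = 5.705e-03 mm/s.
R = 5.705e-03 × 3600 = 20.5 mm/hr.

R ≈ 20.5 mm/hr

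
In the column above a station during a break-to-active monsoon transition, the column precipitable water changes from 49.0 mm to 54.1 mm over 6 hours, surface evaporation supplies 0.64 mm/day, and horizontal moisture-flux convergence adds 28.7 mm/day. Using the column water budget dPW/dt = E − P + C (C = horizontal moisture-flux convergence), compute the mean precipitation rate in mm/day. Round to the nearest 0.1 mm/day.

P ≈ 8.9 mm/day

dPW/dt = (54.1 − 49.0) mm / (6/24 day) = +20.400 mm/day.
P = E + C − dPW/dt = 0.64 + (28.7) − (+20.400) = 8.9 mm/day.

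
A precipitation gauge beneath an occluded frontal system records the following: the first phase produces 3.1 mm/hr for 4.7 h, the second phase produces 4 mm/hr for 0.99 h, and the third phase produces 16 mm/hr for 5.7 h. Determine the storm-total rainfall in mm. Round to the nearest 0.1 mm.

total ≈ 109.7 mm

Total = Σ Rᵢ Δtᵢ = 3.1 × 4.7 + 4 × 0.99 + 16 × 5.7
      = 14.57 + 3.96 + 91.2 = 109.7 mm.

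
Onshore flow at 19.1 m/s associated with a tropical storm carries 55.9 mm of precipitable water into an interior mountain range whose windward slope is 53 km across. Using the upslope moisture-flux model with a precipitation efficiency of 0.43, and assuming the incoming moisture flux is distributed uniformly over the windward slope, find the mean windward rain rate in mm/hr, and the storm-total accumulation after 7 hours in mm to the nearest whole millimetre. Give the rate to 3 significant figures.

Incoming column moisture flux per unit ridge length: F = V × PW = 19.1 × 55.9 = 1067.69 mm·m/s.
Spread over the 53 km slope with efficiency ε = 0.43: R = ε·F/W = 0.43 × 1067.69 / 53000 m = 8.662e-03 mm/s.
R = 8.662e-03 × 3600 = 31.2 mm/hr.
Over 7 h: total = 31.2 × 7 = 218.4 ≈ 218 mm.

R ≈ 31.2 mm/hr; total ≈ 218 mm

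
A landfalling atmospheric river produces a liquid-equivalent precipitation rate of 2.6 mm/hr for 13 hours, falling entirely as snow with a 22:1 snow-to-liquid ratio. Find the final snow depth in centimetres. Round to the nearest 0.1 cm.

snow depth ≈ 74.4 cm

Liquid-equivalent depth = 2.6 × 13 = 33.8 mm.
Snow depth = 33.8 mm × 22 = 743.6 mm = 74.4 cm.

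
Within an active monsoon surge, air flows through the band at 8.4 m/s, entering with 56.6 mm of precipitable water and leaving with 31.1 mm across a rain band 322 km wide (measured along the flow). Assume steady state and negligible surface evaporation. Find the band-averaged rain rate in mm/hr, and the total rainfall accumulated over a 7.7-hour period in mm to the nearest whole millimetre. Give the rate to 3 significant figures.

R ≈ 2.39 mm/hr; total ≈ 18 mm

Column moisture flux per unit crosswind length is F = V × PW.
Inflow: F_in = 8.4 × 56.6 = 475.44 mm·m/s
Outflow: F_out = 8.4 × 31.1 = 261.24 mm·m/s
Steady-state rate R = (F_in − F_out)/L = (475.44 − 261.24) / 322000 m = 6.652e-04 mm/s.
R = 6.652e-04 × 3600 = 2.39 mm/hr.
Over 7.7 h: total = 2.39 × 7.7 = 18.403 ≈ 18 mm.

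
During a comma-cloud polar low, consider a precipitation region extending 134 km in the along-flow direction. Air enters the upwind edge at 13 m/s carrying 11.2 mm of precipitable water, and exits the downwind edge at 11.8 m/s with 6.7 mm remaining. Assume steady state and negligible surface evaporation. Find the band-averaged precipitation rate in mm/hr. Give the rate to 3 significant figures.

R ≈ 1.79 mm/hr

Column moisture flux per unit crosswind length is F = V × PW.
Inflow: F_in = 13 × 11.2 = 145.6 mm·m/s
Outflow: F_out = 11.8 × 6.7 = 79.06 mm·m/s
Steady-state rate R = (F_in − F_out)/L = (145.6 − 79.06) / 134000 m = 4.966e-04 mm/s.
R = 4.966e-04 × 3600 = 1.79 mm/hr.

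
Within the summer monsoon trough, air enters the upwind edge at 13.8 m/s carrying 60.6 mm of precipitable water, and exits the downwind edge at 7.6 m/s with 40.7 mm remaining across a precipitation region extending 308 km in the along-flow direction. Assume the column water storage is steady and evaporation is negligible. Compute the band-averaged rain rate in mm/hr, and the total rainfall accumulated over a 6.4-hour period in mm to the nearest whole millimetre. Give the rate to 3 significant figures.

R ≈ 6.16 mm/hr; total ≈ 39 mm

Column moisture flux per unit crosswind length is F = V × PW.
Inflow: F_in = 13.8 × 60.6 = 836.28 mm·m/s
Outflow: F_out = 7.6 × 40.7 = 309.32 mm·m/s
Steady-state rate R = (F_in − F_out)/L = (836.28 − 309.32) / 308000 m = 1.711e-03 mm/s.
R = 1.711e-03 × 3600 = 6.16 mm/hr.
Over 6.4 h: total = 6.16 × 6.4 = 39.424 ≈ 39 mm.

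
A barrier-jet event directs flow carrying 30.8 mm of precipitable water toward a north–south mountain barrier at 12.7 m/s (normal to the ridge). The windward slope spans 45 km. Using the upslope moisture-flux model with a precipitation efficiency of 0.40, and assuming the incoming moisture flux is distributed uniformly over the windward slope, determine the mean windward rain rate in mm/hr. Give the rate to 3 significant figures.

Incoming column moisture flux per unit ridge length: F = V × PW = 12.7 × 30.8 = 391.16 mm·m/s.
Spread over the 45 km slope with efficiency ε = 0.40: R = ε·F/W = 0.40 × 391.16 / 45000 m = 3.477e-03 mm/s.
R = 3.477e-03 × 3600 = 12.5 mm/hr.

R ≈ 12.5 mm/hr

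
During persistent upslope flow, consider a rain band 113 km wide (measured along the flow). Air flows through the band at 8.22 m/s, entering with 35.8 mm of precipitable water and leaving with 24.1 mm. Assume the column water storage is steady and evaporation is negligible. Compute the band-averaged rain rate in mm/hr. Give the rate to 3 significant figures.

Column moisture flux per unit crosswind length is F = V × PW.
Inflow: F_in = 8.22 × 35.8 = 294.276 mm·m/s
Outflow: F_out = 8.22 × 24.1 = 198.102 mm·m/s
Steady-state rate R = (F_in − F_out)/L = (294.276 − 198.102) / 113000 m = 8.511e-04 mm/s.
R = 8.511e-04 × 3600 = 3.06 mm/hr.

R ≈ 3.06 mm/hr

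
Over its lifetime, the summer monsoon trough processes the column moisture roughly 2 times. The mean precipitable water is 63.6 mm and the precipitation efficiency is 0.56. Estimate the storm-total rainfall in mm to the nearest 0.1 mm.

rainfall ≈ 71.2 mm

Each cycle deposits ε × PW = 0.56 × 63.6 = 35.616 mm.
Over 2 cycles: 2 × 35.616 = 71.2 mm.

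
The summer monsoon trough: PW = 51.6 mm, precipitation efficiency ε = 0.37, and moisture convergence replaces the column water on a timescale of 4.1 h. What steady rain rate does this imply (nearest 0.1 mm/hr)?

R ≈ 4.7 mm/hr

Each overturning extracts ε × PW = 0.37 × 51.6 = 19.092 mm.
Rate = ε·PW / τ = 19.092 / 4.1 h = 4.7 mm/hr.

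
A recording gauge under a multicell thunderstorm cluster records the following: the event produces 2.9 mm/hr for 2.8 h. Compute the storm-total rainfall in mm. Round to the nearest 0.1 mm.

total ≈ 8.1 mm

Total = Σ Rᵢ Δtᵢ = 2.9 × 2.8
      = 8.12 = 8.1 mm.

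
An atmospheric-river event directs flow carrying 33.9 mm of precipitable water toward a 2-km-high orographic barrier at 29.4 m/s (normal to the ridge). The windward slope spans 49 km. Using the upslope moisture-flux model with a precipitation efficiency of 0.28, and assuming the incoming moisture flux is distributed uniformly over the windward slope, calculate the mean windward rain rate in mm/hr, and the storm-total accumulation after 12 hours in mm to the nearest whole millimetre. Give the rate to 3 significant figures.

Incoming column moisture flux per unit ridge length: F = V × PW = 29.4 × 33.9 = 996.66 mm·m/s.
Spread over the 49 km slope with efficiency ε = 0.28: R = ε·F/W = 0.28 × 996.66 / 49000 m = 5.695e-03 mm/s.
R = 5.695e-03 × 3600 = 20.5 mm/hr.
Over 12 h: total = 20.5 × 12 = 246 mm.

R ≈ 20.5 mm/hr; total ≈ 246 mm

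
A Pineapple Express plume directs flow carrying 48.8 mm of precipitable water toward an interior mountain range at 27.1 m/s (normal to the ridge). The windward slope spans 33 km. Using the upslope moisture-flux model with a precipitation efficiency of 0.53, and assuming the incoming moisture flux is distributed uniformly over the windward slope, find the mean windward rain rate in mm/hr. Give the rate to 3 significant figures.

Incoming column moisture flux per unit ridge length: F = V × PW = 27.1 × 48.8 = 1322.48 mm·m/s.
Spread over the 33 km slope with efficiency ε = 0.53: R = ε·F/W = 0.53 × 1322.48 / 33000 m = 2.124e-02 mm/s.
R = 2.124e-02 × 3600 = 76.5 mm/hr.

R ≈ 76.5 mm/hr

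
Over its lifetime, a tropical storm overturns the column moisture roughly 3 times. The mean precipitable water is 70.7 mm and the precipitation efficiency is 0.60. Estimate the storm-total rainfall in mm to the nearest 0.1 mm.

rainfall ≈ 127.3 mm

Each cycle deposits ε × PW = 0.60 × 70.7 = 42.42 mm.
Over 3 cycles: 3 × 42.42 = 127.3 mm.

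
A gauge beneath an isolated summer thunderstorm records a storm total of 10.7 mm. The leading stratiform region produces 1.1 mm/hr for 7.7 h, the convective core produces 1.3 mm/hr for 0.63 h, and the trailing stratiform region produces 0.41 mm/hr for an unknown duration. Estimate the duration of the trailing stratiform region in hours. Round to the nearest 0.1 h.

duration ≈ 3.4 h

Known phases: 1.1 × 7.7 + 1.3 × 0.63 = 8.47 + 0.819 = 9.289 mm.
Remaining depth = 10.7 − 9.289 = 1.411 mm.
Duration = 1.411 / 0.41 = 3.4 h.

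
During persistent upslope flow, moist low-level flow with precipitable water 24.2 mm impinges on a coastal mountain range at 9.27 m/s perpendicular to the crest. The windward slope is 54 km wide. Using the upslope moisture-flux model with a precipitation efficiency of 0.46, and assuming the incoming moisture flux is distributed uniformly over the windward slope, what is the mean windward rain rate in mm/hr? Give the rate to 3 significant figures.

R ≈ 6.88 mm/hr

Incoming column moisture flux per unit ridge length: F = V × PW = 9.27 × 24.2 = 224.334 mm·m/s.
Spread over the 54 km slope with efficiency ε = 0.46: R = ε·F/W = 0.46 × 224.334 / 54000 m = 1.911e-03 mm/s.
R = 1.911e-03 × 3600 = 6.88 mm/hr.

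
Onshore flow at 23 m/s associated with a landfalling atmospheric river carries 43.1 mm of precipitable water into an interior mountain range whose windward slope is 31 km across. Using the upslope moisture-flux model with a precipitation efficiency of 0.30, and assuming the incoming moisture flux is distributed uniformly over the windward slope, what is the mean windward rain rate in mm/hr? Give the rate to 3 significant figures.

Incoming column moisture flux per unit ridge length: F = V × PW = 23 × 43.1 = 991.3 mm·m/s.
Spread over the 31 km slope with efficiency ε = 0.30: R = ε·F/W = 0.30 × 991.3 / 31000 m = 9.593e-03 mm/s.
R = 9.593e-03 × 3600 = 34.5 mm/hr.

R ≈ 34.5 mm/hr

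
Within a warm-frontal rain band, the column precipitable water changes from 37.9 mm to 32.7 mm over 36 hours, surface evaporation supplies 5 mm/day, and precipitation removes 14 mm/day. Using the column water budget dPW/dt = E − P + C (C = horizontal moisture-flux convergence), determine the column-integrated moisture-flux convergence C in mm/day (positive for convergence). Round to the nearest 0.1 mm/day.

dPW/dt = (32.7 − 37.9) mm / (36/24 day) = -3.467 mm/day.
C = dPW/dt − E + P = (-3.467) − 5 + 14 = 5.5 mm/day.

C ≈ 5.5 mm/day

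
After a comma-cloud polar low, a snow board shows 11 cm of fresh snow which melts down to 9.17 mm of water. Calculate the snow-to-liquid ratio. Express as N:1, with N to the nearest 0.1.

ratio ≈ 12.0

Ratio = snow depth / SWE = 110 mm / 9.17 mm = 12.0, i.e. 12.0:1.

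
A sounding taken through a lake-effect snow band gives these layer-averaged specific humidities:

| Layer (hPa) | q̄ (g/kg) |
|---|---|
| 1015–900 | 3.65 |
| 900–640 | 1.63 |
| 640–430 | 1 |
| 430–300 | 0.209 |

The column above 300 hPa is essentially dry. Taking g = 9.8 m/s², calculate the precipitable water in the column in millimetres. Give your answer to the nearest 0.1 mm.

Precipitable water is the column-integrated vapour mass per unit area: PW = (1/g) Σ q̄ Δp, with q in kg/kg and Δp in Pa (1 kg/m² of water = 1 mm).
Layer 1015–900 hPa: Δp = 115 hPa = 11500 Pa, q̄ = 0.00365 kg/kg → 0.00365 × 11500 / 9.8 = 4.28 mm
Layer 900–640 hPa: Δp = 260 hPa = 26000 Pa, q̄ = 0.00163 kg/kg → 0.00163 × 26000 / 9.8 = 4.32 mm
Layer 640–430 hPa: Δp = 210 hPa = 21000 Pa, q̄ = 0.001 kg/kg → 0.001 × 21000 / 9.8 = 2.14 mm
Layer 430–300 hPa: Δp = 130 hPa = 13000 Pa, q̄ = 0.000209 kg/kg → 0.000209 × 13000 / 9.8 = 0.28 mm
PW = 4.28 + 4.32 + 2.14 + 0.28 = 11.02 ≈ 11.0 mm.

PW ≈ 11.0 mm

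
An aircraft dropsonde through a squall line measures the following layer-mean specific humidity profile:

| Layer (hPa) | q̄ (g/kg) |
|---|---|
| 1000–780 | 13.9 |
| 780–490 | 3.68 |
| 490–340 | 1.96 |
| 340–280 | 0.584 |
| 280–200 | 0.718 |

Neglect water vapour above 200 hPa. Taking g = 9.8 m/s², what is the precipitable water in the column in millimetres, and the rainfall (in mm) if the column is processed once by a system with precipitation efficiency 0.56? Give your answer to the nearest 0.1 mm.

Precipitable water is the column-integrated vapour mass per unit area: PW = (1/g) Σ q̄ Δp, with q in kg/kg and Δp in Pa (1 kg/m² of water = 1 mm).
Layer 1000–780 hPa: Δp = 220 hPa = 22000 Pa, q̄ = 0.0139 kg/kg → 0.0139 × 22000 / 9.8 = 31.20 mm
Layer 780–490 hPa: Δp = 290 hPa = 29000 Pa, q̄ = 0.00368 kg/kg → 0.00368 × 29000 / 9.8 = 10.89 mm
Layer 490–340 hPa: Δp = 150 hPa = 15000 Pa, q̄ = 0.00196 kg/kg → 0.00196 × 15000 / 9.8 = 3.00 mm
Layer 340–280 hPa: Δp = 60 hPa = 6000 Pa, q̄ = 0.000584 kg/kg → 0.000584 × 6000 / 9.8 = 0.36 mm
Layer 280–200 hPa: Δp = 80 hPa = 8000 Pa, q̄ = 0.000718 kg/kg → 0.000718 × 8000 / 9.8 = 0.59 mm
PW = 31.20 + 10.89 + 3.00 + 0.36 + 0.59 = 46.04 ≈ 46.0 mm.
Rainfall = ε × PW = 0.56 × 46.0 = 25.8 mm.

PW ≈ 46.0 mm; rainfall ≈ 25.8 mm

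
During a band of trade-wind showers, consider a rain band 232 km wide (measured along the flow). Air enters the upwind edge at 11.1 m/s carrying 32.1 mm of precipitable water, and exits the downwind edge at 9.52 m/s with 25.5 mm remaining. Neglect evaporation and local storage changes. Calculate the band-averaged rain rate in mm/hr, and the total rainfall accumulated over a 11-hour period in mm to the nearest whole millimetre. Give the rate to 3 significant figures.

R ≈ 1.76 mm/hr; total ≈ 19 mm

Column moisture flux per unit crosswind length is F = V × PW.
Inflow: F_in = 11.1 × 32.1 = 356.31 mm·m/s
Outflow: F_out = 9.52 × 25.5 = 242.76 mm·m/s
Steady-state rate R = (F_in − F_out)/L = (356.31 − 242.76) / 232000 m = 4.894e-04 mm/s.
R = 4.894e-04 × 3600 = 1.76 mm/hr.
Over 11 h: total = 1.76 × 11 = 19.36 ≈ 19 mm.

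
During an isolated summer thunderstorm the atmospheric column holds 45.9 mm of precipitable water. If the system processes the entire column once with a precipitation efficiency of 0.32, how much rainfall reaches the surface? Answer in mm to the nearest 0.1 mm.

rainfall ≈ 14.7 mm

Rainfall = ε × PW = 0.32 × 45.9 = 14.7 mm.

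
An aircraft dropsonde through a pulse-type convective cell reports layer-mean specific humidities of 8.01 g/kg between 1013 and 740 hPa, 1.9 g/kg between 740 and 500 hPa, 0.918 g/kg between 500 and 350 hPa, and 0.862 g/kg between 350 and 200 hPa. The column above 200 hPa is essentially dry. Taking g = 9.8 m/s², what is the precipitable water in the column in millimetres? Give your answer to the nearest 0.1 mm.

Precipitable water is the column-integrated vapour mass per unit area: PW = (1/g) Σ q̄ Δp, with q in kg/kg and Δp in Pa (1 kg/m² of water = 1 mm).
Layer 1013–740 hPa: Δp = 273 hPa = 27300 Pa, q̄ = 0.00801 kg/kg → 0.00801 × 27300 / 9.8 = 22.31 mm
Layer 740–500 hPa: Δp = 240 hPa = 24000 Pa, q̄ = 0.0019 kg/kg → 0.0019 × 24000 / 9.8 = 4.65 mm
Layer 500–350 hPa: Δp = 150 hPa = 15000 Pa, q̄ = 0.000918 kg/kg → 0.000918 × 15000 / 9.8 = 1.41 mm
Layer 350–200 hPa: Δp = 150 hPa = 15000 Pa, q̄ = 0.000862 kg/kg → 0.000862 × 15000 / 9.8 = 1.32 mm
PW = 22.31 + 4.65 + 1.41 + 1.32 = 29.69 ≈ 29.7 mm.

PW ≈ 29.7 mm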